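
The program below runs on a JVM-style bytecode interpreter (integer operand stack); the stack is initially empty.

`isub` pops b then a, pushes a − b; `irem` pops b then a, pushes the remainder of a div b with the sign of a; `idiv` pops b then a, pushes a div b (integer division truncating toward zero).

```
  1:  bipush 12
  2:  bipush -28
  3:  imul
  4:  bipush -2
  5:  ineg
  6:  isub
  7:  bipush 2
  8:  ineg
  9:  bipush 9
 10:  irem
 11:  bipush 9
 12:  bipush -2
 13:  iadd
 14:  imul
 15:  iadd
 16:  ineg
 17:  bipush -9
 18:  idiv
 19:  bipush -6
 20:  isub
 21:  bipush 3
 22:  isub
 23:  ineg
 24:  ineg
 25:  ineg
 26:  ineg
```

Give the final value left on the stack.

bipush 12   [12]
bipush -28  [12, -28]
imul        [-336]
bipush -2   [-336, -2]
ineg        [-336, 2]
isub        [-338]
bipush 2    [-338, 2]
ineg        [-338, -2]
bipush 9    [-338, -2, 9]
irem        [-338, -2]
bipush 9    [-338, -2, 9]
bipush -2   [-338, -2, 9, -2]
iadd        [-338, -2, 7]
imul        [-338, -14]
iadd        [-352]
ineg        [352]
bipush -9   [352, -9]
idiv        [-39]
bipush -6   [-39, -6]
isub        [-33]
bipush 3    [-33, 3]
isub        [-36]
ineg        [36]
ineg        [-36]
ineg        [36]
ineg        [-36]

-36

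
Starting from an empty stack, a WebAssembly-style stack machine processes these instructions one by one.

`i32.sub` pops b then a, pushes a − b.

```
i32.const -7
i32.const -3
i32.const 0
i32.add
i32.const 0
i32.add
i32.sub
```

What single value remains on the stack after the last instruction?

-4

i32.const -7 → -7
i32.const -3 → -7 -3
i32.const 0  → -7 -3 0
i32.add      → -7 -3
i32.const 0  → -7 -3 0
i32.add      → -7 -3
i32.sub      → -4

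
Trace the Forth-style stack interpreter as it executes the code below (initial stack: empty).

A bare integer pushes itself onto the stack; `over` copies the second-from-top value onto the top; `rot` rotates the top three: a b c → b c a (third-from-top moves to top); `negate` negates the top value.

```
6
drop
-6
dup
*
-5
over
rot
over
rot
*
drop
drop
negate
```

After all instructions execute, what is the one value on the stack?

5

6      → [6]
drop   → []
-6     → [-6]
dup    → [-6, -6]
*      → [36]
-5     → [36, -5]
over   → [36, -5, 36]
rot    → [-5, 36, 36]
over   → [-5, 36, 36, 36]
rot    → [-5, 36, 36, 36]
*      → [-5, 36, 1296]
drop   → [-5, 36]
drop   → [-5]
negate → [5]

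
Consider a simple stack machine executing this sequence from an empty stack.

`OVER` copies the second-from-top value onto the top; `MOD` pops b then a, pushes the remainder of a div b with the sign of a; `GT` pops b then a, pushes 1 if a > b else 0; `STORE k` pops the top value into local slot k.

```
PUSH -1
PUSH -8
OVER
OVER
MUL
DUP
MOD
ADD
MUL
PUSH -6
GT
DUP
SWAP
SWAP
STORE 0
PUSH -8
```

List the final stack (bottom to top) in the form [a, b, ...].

PUSH -1 → [-1]
PUSH -8 → [-1, -8]
OVER    → [-1, -8, -1]
OVER    → [-1, -8, -1, -8]
MUL     → [-1, -8, 8]
DUP     → [-1, -8, 8, 8]
MOD     → [-1, -8, 0]
ADD     → [-1, -8]
MUL     → [8]
PUSH -6 → [8, -6]
GT      → [1]
DUP     → [1, 1]
SWAP    → [1, 1]
SWAP    → [1, 1]
STORE 0 → [1]
PUSH -8 → [1, -8]

[1, -8]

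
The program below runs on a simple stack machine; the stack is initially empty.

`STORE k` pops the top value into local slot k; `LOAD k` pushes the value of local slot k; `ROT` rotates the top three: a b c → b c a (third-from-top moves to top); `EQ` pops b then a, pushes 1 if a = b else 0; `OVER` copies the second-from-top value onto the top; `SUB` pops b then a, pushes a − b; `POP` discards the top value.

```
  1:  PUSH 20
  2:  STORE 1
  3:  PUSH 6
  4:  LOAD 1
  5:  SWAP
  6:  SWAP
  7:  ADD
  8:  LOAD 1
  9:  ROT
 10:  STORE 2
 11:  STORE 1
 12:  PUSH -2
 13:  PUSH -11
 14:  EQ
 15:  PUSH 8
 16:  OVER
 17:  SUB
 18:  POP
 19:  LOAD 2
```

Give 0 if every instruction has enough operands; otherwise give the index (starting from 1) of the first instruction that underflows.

PUSH 20 → 20
STORE 1 → (empty)
PUSH 6  → 6
LOAD 1  → 6 20
SWAP    → 20 6
SWAP    → 6 20
ADD     → 26
LOAD 1  → 26 20
ROT  — needs 3 operands, stack has 2 → underflow

9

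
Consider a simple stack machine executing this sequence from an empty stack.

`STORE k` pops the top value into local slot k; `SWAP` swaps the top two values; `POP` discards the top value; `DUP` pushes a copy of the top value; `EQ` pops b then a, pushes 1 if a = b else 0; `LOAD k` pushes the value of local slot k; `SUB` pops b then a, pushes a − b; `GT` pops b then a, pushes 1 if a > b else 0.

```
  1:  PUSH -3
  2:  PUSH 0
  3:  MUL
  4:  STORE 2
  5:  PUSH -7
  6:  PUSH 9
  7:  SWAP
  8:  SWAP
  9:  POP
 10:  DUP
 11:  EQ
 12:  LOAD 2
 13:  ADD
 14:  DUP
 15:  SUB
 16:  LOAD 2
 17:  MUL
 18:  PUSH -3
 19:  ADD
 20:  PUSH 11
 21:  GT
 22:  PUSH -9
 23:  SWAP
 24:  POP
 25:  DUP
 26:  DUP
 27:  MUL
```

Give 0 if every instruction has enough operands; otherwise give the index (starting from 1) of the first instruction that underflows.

PUSH -3 → [-3]
PUSH 0  → [-3, 0]
MUL     → [0]
STORE 2 → []
PUSH -7 → [-7]
PUSH 9  → [-7, 9]
SWAP    → [9, -7]
SWAP    → [-7, 9]
POP     → [-7]
DUP     → [-7, -7]
EQ      → [1]
LOAD 2  → [1, 0]
ADD     → [1]
DUP     → [1, 1]
SUB     → [0]
LOAD 2  → [0, 0]
MUL     → [0]
PUSH -3 → [0, -3]
ADD     → [-3]
PUSH 11 → [-3, 11]
GT      → [0]
PUSH -9 → [0, -9]
SWAP    → [-9, 0]
POP     → [-9]
DUP     → [-9, -9]
DUP     → [-9, -9, -9]
MUL     → [-9, 81]

0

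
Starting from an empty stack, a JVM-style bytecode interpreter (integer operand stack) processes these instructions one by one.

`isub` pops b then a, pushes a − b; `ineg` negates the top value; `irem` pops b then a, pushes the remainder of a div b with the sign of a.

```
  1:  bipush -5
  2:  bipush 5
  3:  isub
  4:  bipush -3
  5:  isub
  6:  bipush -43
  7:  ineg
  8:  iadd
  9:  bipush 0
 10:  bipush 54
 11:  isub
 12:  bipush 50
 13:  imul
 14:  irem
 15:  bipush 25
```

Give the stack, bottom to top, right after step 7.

[-7, 43]

bipush -5  -> -5
bipush 5   -> -5 5
isub       -> -10
bipush -3  -> -10 -3
isub       -> -7
bipush -43 -> -7 -43
ineg       -> -7 43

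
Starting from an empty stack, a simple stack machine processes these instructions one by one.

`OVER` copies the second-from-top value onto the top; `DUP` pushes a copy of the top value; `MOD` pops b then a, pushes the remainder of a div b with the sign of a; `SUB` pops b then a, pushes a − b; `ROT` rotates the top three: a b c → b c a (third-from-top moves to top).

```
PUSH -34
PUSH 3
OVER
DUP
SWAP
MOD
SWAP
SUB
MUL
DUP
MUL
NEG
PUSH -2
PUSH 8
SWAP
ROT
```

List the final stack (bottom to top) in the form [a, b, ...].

PUSH -34 : -34
PUSH 3   : -34 3
OVER     : -34 3 -34
DUP      : -34 3 -34 -34
SWAP     : -34 3 -34 -34
MOD      : -34 3 0
SWAP     : -34 0 3
SUB      : -34 -3
MUL      : 102
DUP      : 102 102
MUL      : 10404
NEG      : -10404
PUSH -2  : -10404 -2
PUSH 8   : -10404 -2 8
SWAP     : -10404 8 -2
ROT      : 8 -2 -10404

[8, -2, -10404]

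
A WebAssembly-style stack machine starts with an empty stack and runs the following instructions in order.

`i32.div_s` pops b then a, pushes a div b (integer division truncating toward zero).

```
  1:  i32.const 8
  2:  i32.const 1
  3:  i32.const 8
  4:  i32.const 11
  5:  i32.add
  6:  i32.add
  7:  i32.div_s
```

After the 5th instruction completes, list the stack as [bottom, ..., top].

[8, 1, 19]

i32.const 8  → [8]
i32.const 1  → [8, 1]
i32.const 8  → [8, 1, 8]
i32.const 11 → [8, 1, 8, 11]
i32.add      → [8, 1, 19]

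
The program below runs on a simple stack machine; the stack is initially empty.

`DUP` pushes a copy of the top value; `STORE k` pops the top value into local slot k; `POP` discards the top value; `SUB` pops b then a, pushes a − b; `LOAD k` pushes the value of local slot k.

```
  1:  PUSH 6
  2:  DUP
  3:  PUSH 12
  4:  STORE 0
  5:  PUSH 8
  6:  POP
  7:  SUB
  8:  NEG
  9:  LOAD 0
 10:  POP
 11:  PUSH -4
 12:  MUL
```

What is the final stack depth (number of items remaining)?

PUSH 6   [6]
DUP      [6, 6]
PUSH 12  [6, 6, 12]
STORE 0  [6, 6]
PUSH 8   [6, 6, 8]
POP      [6, 6]
SUB      [0]
NEG      [0]
LOAD 0   [0, 12]
POP      [0]
PUSH -4  [0, -4]
MUL      [0]

1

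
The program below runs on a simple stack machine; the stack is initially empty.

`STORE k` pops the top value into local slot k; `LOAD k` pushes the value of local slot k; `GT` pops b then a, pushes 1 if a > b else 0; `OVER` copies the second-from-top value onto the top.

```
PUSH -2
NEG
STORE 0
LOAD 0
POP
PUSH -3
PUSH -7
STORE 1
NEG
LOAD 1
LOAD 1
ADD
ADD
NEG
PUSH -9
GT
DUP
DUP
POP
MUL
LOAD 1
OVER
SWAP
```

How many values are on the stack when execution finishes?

3

PUSH -2 → [-2]
NEG     → [2]
STORE 0 → []
LOAD 0  → [2]
POP     → []
PUSH -3 → [-3]
PUSH -7 → [-3, -7]
STORE 1 → [-3]
NEG     → [3]
LOAD 1  → [3, -7]
LOAD 1  → [3, -7, -7]
ADD     → [3, -14]
ADD     → [-11]
NEG     → [11]
PUSH -9 → [11, -9]
GT      → [1]
DUP     → [1, 1]
DUP     → [1, 1, 1]
POP     → [1, 1]
MUL     → [1]
LOAD 1  → [1, -7]
OVER    → [1, -7, 1]
SWAP    → [1, 1, -7]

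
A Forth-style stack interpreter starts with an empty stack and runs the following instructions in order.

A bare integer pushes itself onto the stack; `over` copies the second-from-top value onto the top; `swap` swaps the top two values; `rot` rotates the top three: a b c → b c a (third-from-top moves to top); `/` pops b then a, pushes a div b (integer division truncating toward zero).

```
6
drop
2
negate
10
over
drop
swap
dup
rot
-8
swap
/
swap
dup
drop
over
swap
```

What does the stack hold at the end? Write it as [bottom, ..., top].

[-2, 0, 0, -2]

6       [6]
drop    []
2       [2]
negate  [-2]
10      [-2, 10]
over    [-2, 10, -2]
drop    [-2, 10]
swap    [10, -2]
dup     [10, -2, -2]
rot     [-2, -2, 10]
-8      [-2, -2, 10, -8]
swap    [-2, -2, -8, 10]
/       [-2, -2, 0]
swap    [-2, 0, -2]
dup     [-2, 0, -2, -2]
drop    [-2, 0, -2]
over    [-2, 0, -2, 0]
swap    [-2, 0, 0, -2]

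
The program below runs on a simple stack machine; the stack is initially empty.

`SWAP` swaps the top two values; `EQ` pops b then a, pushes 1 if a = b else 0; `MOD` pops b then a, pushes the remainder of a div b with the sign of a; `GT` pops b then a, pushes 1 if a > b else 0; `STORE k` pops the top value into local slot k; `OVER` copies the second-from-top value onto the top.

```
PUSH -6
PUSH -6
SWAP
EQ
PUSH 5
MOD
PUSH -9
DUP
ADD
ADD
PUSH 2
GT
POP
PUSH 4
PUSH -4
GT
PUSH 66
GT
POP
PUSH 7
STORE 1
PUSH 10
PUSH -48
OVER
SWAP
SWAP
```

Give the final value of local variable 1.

PUSH -6  -> -6
PUSH -6  -> -6 -6
SWAP     -> -6 -6
EQ       -> 1
PUSH 5   -> 1 5
MOD      -> 1
PUSH -9  -> 1 -9
DUP      -> 1 -9 -9
ADD      -> 1 -18
ADD      -> -17
PUSH 2   -> -17 2
GT       -> 0
POP      -> (empty)
PUSH 4   -> 4
PUSH -4  -> 4 -4
GT       -> 1
PUSH 66  -> 1 66
GT       -> 0
POP      -> (empty)
PUSH 7   -> 7
STORE 1  -> (empty)
PUSH 10  -> 10
PUSH -48 -> 10 -48
OVER     -> 10 -48 10
SWAP     -> 10 10 -48
SWAP     -> 10 -48 10

7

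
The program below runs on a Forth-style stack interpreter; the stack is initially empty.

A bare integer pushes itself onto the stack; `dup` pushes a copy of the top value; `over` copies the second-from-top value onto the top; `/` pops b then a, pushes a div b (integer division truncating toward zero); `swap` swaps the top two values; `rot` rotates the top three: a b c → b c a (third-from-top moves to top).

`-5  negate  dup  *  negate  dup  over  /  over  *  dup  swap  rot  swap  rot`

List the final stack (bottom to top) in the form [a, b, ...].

[-25, -25, -25]

-5      -5
negate  5
dup     5 5
*       25
negate  -25
dup     -25 -25
over    -25 -25 -25
/       -25 1
over    -25 1 -25
*       -25 -25
dup     -25 -25 -25
swap    -25 -25 -25
rot     -25 -25 -25
swap    -25 -25 -25
rot     -25 -25 -25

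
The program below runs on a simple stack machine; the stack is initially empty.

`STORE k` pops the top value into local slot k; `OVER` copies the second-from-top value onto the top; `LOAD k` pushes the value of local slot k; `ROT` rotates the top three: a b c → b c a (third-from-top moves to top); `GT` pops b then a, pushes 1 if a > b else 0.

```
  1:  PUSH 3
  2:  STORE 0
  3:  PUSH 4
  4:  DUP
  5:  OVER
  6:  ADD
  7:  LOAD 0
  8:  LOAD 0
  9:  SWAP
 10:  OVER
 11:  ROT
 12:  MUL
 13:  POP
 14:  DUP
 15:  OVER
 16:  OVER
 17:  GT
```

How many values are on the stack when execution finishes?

5

PUSH 3  -> 3
STORE 0 -> (empty)
PUSH 4  -> 4
DUP     -> 4 4
OVER    -> 4 4 4
ADD     -> 4 8
LOAD 0  -> 4 8 3
LOAD 0  -> 4 8 3 3
SWAP    -> 4 8 3 3
OVER    -> 4 8 3 3 3
ROT     -> 4 8 3 3 3
MUL     -> 4 8 3 9
POP     -> 4 8 3
DUP     -> 4 8 3 3
OVER    -> 4 8 3 3 3
OVER    -> 4 8 3 3 3 3
GT      -> 4 8 3 3 0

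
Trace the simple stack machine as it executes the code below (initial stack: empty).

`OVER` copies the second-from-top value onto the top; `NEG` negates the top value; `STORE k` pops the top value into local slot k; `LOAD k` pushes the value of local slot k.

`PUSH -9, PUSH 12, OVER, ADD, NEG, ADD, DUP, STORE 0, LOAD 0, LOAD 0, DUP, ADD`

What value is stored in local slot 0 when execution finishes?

PUSH -9 -> [-9]
PUSH 12 -> [-9, 12]
OVER    -> [-9, 12, -9]
ADD     -> [-9, 3]
NEG     -> [-9, -3]
ADD     -> [-12]
DUP     -> [-12, -12]
STORE 0 -> [-12]
LOAD 0  -> [-12, -12]
LOAD 0  -> [-12, -12, -12]
DUP     -> [-12, -12, -12, -12]
ADD     -> [-12, -12, -24]

-12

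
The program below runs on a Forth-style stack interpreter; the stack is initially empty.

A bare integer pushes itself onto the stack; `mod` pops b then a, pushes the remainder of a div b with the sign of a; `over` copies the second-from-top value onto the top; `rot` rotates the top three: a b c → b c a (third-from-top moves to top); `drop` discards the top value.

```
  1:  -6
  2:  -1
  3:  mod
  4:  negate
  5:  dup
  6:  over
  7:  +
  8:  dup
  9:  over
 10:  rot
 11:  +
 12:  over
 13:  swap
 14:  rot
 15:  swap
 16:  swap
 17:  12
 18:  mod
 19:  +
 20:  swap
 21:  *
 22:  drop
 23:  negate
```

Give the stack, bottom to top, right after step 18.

-6     : -6
-1     : -6 -1
mod    : 0
negate : 0
dup    : 0 0
over   : 0 0 0
+      : 0 0
dup    : 0 0 0
over   : 0 0 0 0
rot    : 0 0 0 0
+      : 0 0 0
over   : 0 0 0 0
swap   : 0 0 0 0
rot    : 0 0 0 0
swap   : 0 0 0 0
swap   : 0 0 0 0
12     : 0 0 0 0 12
mod    : 0 0 0 0

[0, 0, 0, 0]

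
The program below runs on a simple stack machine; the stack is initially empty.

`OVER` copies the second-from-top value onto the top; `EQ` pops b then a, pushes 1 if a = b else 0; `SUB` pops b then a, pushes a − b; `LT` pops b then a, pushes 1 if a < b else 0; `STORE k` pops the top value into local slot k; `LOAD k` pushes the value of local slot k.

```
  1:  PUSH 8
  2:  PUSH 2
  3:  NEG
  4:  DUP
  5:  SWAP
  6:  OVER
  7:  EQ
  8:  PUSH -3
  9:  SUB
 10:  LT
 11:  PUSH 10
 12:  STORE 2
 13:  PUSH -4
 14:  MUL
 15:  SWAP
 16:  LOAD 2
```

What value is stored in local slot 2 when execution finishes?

10

PUSH 8  : [8]
PUSH 2  : [8, 2]
NEG     : [8, -2]
DUP     : [8, -2, -2]
SWAP    : [8, -2, -2]
OVER    : [8, -2, -2, -2]
EQ      : [8, -2, 1]
PUSH -3 : [8, -2, 1, -3]
SUB     : [8, -2, 4]
LT      : [8, 1]
PUSH 10 : [8, 1, 10]
STORE 2 : [8, 1]
PUSH -4 : [8, 1, -4]
MUL     : [8, -4]
SWAP    : [-4, 8]
LOAD 2  : [-4, 8, 10]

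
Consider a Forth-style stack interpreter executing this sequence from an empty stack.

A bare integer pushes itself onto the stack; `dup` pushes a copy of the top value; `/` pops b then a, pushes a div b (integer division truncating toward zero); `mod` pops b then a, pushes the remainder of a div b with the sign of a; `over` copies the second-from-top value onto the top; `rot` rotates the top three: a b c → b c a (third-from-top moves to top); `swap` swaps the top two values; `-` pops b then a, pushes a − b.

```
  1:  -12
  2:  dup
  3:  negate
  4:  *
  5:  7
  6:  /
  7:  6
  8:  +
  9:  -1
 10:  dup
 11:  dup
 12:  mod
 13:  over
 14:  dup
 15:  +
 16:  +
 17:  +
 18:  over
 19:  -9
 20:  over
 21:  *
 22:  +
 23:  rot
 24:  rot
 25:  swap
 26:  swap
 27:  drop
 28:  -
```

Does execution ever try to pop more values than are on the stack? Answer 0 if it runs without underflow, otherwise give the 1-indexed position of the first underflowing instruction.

0

-12    -> [-12]
dup    -> [-12, -12]
negate -> [-12, 12]
*      -> [-144]
7      -> [-144, 7]
/      -> [-20]
6      -> [-20, 6]
+      -> [-14]
-1     -> [-14, -1]
dup    -> [-14, -1, -1]
dup    -> [-14, -1, -1, -1]
mod    -> [-14, -1, 0]
over   -> [-14, -1, 0, -1]
dup    -> [-14, -1, 0, -1, -1]
+      -> [-14, -1, 0, -2]
+      -> [-14, -1, -2]
+      -> [-14, -3]
over   -> [-14, -3, -14]
-9     -> [-14, -3, -14, -9]
over   -> [-14, -3, -14, -9, -14]
*      -> [-14, -3, -14, 126]
+      -> [-14, -3, 112]
rot    -> [-3, 112, -14]
rot    -> [112, -14, -3]
swap   -> [112, -3, -14]
swap   -> [112, -14, -3]
drop   -> [112, -14]
-      -> [126]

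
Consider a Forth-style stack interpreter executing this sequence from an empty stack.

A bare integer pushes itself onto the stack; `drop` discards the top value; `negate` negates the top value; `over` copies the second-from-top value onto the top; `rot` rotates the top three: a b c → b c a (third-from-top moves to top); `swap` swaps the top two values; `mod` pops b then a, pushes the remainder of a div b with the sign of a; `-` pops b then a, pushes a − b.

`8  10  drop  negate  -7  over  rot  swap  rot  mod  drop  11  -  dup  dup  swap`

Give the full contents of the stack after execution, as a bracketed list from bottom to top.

[-19, -19, -19]

8      → 8
10     → 8 10
drop   → 8
negate → -8
-7     → -8 -7
over   → -8 -7 -8
rot    → -7 -8 -8
swap   → -7 -8 -8
rot    → -8 -8 -7
mod    → -8 -1
drop   → -8
11     → -8 11
-      → -19
dup    → -19 -19
dup    → -19 -19 -19
swap   → -19 -19 -19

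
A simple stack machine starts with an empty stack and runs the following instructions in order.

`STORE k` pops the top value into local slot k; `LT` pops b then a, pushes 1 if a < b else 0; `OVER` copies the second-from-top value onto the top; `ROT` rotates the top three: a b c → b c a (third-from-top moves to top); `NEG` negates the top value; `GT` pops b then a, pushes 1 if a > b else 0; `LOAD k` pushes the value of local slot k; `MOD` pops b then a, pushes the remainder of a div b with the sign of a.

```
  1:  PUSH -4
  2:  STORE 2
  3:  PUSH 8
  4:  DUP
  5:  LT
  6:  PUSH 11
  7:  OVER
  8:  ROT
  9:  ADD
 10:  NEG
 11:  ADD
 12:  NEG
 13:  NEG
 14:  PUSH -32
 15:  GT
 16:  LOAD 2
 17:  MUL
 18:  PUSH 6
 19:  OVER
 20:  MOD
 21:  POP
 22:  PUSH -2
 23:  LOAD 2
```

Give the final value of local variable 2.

-4

PUSH -4  : -4
STORE 2  : (empty)
PUSH 8   : 8
DUP      : 8 8
LT       : 0
PUSH 11  : 0 11
OVER     : 0 11 0
ROT      : 11 0 0
ADD      : 11 0
NEG      : 11 0
ADD      : 11
NEG      : -11
NEG      : 11
PUSH -32 : 11 -32
GT       : 1
LOAD 2   : 1 -4
MUL      : -4
PUSH 6   : -4 6
OVER     : -4 6 -4
MOD      : -4 2
POP      : -4
PUSH -2  : -4 -2
LOAD 2   : -4 -2 -4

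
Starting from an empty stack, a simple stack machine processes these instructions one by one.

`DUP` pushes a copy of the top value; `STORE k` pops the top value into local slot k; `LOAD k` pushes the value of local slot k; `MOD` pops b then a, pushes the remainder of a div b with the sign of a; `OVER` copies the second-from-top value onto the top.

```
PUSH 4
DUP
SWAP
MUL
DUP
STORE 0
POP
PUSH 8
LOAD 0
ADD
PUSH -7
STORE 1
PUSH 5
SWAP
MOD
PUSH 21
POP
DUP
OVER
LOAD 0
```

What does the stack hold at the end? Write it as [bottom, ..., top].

PUSH 4  -> 4
DUP     -> 4 4
SWAP    -> 4 4
MUL     -> 16
DUP     -> 16 16
STORE 0 -> 16
POP     -> (empty)
PUSH 8  -> 8
LOAD 0  -> 8 16
ADD     -> 24
PUSH -7 -> 24 -7
STORE 1 -> 24
PUSH 5  -> 24 5
SWAP    -> 5 24
MOD     -> 5
PUSH 21 -> 5 21
POP     -> 5
DUP     -> 5 5
OVER    -> 5 5 5
LOAD 0  -> 5 5 5 16

[5, 5, 5, 16]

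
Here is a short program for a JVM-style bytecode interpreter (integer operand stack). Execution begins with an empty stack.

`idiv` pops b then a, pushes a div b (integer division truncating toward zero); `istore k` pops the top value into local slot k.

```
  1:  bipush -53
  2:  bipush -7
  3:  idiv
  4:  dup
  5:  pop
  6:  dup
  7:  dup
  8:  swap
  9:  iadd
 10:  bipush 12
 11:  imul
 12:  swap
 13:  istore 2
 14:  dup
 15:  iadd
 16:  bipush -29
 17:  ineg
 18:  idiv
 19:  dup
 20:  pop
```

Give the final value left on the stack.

bipush -53 -> -53
bipush -7  -> -53 -7
idiv       -> 7
dup        -> 7 7
pop        -> 7
dup        -> 7 7
dup        -> 7 7 7
swap       -> 7 7 7
iadd       -> 7 14
bipush 12  -> 7 14 12
imul       -> 7 168
swap       -> 168 7
istore 2   -> 168
dup        -> 168 168
iadd       -> 336
bipush -29 -> 336 -29
ineg       -> 336 29
idiv       -> 11
dup        -> 11 11
pop        -> 11

11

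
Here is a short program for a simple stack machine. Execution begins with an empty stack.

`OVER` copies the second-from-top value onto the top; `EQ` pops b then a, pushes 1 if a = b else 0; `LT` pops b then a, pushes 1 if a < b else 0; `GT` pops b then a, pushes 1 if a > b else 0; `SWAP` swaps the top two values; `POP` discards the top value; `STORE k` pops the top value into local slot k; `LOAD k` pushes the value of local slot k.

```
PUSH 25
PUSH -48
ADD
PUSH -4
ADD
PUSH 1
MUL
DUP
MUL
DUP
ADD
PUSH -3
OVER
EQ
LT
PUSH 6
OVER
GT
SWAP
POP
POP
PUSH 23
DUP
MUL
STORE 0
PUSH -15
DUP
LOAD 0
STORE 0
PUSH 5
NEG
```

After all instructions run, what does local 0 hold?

529

PUSH 25  → [25]
PUSH -48 → [25, -48]
ADD      → [-23]
PUSH -4  → [-23, -4]
ADD      → [-27]
PUSH 1   → [-27, 1]
MUL      → [-27]
DUP      → [-27, -27]
MUL      → [729]
DUP      → [729, 729]
ADD      → [1458]
PUSH -3  → [1458, -3]
OVER     → [1458, -3, 1458]
EQ       → [1458, 0]
LT       → [0]
PUSH 6   → [0, 6]
OVER     → [0, 6, 0]
GT       → [0, 1]
SWAP     → [1, 0]
POP      → [1]
POP      → []
PUSH 23  → [23]
DUP      → [23, 23]
MUL      → [529]
STORE 0  → []
PUSH -15 → [-15]
DUP      → [-15, -15]
LOAD 0   → [-15, -15, 529]
STORE 0  → [-15, -15]
PUSH 5   → [-15, -15, 5]
NEG      → [-15, -15, -5]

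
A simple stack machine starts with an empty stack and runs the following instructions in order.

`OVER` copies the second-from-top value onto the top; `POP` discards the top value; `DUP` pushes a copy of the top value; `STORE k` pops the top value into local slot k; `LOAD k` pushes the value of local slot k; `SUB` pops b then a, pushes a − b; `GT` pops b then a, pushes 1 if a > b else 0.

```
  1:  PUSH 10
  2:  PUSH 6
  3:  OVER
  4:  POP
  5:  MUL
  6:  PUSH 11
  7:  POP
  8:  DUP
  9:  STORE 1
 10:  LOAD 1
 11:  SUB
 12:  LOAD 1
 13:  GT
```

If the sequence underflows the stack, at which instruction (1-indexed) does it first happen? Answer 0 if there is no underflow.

0

PUSH 10  [10]
PUSH 6   [10, 6]
OVER     [10, 6, 10]
POP      [10, 6]
MUL      [60]
PUSH 11  [60, 11]
POP      [60]
DUP      [60, 60]
STORE 1  [60]
LOAD 1   [60, 60]
SUB      [0]
LOAD 1   [0, 60]
GT       [0]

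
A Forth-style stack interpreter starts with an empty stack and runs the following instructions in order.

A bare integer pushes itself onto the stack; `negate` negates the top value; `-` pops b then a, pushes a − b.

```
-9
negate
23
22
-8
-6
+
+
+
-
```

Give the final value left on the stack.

-9     : -9
negate : 9
23     : 9 23
22     : 9 23 22
-8     : 9 23 22 -8
-6     : 9 23 22 -8 -6
+      : 9 23 22 -14
+      : 9 23 8
+      : 9 31
-      : -22

-22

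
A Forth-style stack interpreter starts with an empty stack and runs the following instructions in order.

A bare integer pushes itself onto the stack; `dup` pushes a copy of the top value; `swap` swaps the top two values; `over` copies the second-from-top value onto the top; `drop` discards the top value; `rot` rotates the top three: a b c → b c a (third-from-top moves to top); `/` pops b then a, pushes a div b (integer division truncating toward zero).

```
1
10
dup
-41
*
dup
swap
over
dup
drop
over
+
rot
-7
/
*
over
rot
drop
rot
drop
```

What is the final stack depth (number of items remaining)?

1    : [1]
10   : [1, 10]
dup  : [1, 10, 10]
-41  : [1, 10, 10, -41]
*    : [1, 10, -410]
dup  : [1, 10, -410, -410]
swap : [1, 10, -410, -410]
over : [1, 10, -410, -410, -410]
dup  : [1, 10, -410, -410, -410, -410]
drop : [1, 10, -410, -410, -410]
over : [1, 10, -410, -410, -410, -410]
+    : [1, 10, -410, -410, -820]
rot  : [1, 10, -410, -820, -410]
-7   : [1, 10, -410, -820, -410, -7]
/    : [1, 10, -410, -820, 58]
*    : [1, 10, -410, -47560]
over : [1, 10, -410, -47560, -410]
rot  : [1, 10, -47560, -410, -410]
drop : [1, 10, -47560, -410]
rot  : [1, -47560, -410, 10]
drop : [1, -47560, -410]

3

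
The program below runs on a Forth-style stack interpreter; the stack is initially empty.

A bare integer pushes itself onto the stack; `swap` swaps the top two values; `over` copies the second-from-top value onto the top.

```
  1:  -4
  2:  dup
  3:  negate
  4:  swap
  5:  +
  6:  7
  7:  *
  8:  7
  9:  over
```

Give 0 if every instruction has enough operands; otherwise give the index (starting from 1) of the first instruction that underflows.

0

-4      -4
dup     -4 -4
negate  -4 4
swap    4 -4
+       0
7       0 7
*       0
7       0 7
over    0 7 0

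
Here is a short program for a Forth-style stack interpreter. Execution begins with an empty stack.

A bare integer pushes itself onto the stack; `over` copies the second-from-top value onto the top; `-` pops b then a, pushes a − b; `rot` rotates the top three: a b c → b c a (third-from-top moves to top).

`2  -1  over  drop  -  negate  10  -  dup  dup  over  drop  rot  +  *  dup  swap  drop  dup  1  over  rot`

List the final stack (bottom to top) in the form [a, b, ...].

[338, 1, 338, 338]

2      : [2]
-1     : [2, -1]
over   : [2, -1, 2]
drop   : [2, -1]
-      : [3]
negate : [-3]
10     : [-3, 10]
-      : [-13]
dup    : [-13, -13]
dup    : [-13, -13, -13]
over   : [-13, -13, -13, -13]
drop   : [-13, -13, -13]
rot    : [-13, -13, -13]
+      : [-13, -26]
*      : [338]
dup    : [338, 338]
swap   : [338, 338]
drop   : [338]
dup    : [338, 338]
1      : [338, 338, 1]
over   : [338, 338, 1, 338]
rot    : [338, 1, 338, 338]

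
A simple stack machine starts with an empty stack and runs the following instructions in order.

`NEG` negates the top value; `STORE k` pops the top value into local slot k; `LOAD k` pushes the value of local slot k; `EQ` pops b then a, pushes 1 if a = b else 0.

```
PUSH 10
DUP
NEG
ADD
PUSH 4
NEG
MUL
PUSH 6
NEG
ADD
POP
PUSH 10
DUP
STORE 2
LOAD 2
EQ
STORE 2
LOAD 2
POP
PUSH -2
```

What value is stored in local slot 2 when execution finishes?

PUSH 10  [10]
DUP      [10, 10]
NEG      [10, -10]
ADD      [0]
PUSH 4   [0, 4]
NEG      [0, -4]
MUL      [0]
PUSH 6   [0, 6]
NEG      [0, -6]
ADD      [-6]
POP      []
PUSH 10  [10]
DUP      [10, 10]
STORE 2  [10]
LOAD 2   [10, 10]
EQ       [1]
STORE 2  []
LOAD 2   [1]
POP      []
PUSH -2  [-2]

1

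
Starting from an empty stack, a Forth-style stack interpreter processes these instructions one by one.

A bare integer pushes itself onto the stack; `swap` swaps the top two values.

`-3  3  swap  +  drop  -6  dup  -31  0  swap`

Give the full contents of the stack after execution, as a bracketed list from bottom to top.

-3    [-3]
3     [-3, 3]
swap  [3, -3]
+     [0]
drop  []
-6    [-6]
dup   [-6, -6]
-31   [-6, -6, -31]
0     [-6, -6, -31, 0]
swap  [-6, -6, 0, -31]

[-6, -6, 0, -31]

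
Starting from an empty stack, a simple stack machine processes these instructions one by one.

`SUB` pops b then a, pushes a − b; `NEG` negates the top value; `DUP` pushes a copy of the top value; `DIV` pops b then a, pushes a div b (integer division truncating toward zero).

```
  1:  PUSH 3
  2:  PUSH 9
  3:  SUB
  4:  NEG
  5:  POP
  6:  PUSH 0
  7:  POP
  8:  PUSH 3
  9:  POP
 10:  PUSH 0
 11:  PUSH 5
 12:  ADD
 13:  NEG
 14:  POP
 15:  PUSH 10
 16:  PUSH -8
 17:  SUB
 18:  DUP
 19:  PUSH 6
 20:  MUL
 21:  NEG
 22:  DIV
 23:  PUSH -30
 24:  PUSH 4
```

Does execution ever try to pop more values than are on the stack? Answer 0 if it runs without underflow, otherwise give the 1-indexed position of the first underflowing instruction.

PUSH 3   -> [3]
PUSH 9   -> [3, 9]
SUB      -> [-6]
NEG      -> [6]
POP      -> []
PUSH 0   -> [0]
POP      -> []
PUSH 3   -> [3]
POP      -> []
PUSH 0   -> [0]
PUSH 5   -> [0, 5]
ADD      -> [5]
NEG      -> [-5]
POP      -> []
PUSH 10  -> [10]
PUSH -8  -> [10, -8]
SUB      -> [18]
DUP      -> [18, 18]
PUSH 6   -> [18, 18, 6]
MUL      -> [18, 108]
NEG      -> [18, -108]
DIV      -> [0]
PUSH -30 -> [0, -30]
PUSH 4   -> [0, -30, 4]

0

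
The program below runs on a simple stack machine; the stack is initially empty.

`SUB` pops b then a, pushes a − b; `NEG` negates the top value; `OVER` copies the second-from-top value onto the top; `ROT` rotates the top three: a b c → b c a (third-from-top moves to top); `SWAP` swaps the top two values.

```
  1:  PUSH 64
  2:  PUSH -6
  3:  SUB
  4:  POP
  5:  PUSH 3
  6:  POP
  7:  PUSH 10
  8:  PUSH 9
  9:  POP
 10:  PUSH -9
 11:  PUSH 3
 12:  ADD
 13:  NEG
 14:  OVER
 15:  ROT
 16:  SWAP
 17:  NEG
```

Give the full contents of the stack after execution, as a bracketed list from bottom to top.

PUSH 64 → [64]
PUSH -6 → [64, -6]
SUB     → [70]
POP     → []
PUSH 3  → [3]
POP     → []
PUSH 10 → [10]
PUSH 9  → [10, 9]
POP     → [10]
PUSH -9 → [10, -9]
PUSH 3  → [10, -9, 3]
ADD     → [10, -6]
NEG     → [10, 6]
OVER    → [10, 6, 10]
ROT     → [6, 10, 10]
SWAP    → [6, 10, 10]
NEG     → [6, 10, -10]

[6, 10, -10]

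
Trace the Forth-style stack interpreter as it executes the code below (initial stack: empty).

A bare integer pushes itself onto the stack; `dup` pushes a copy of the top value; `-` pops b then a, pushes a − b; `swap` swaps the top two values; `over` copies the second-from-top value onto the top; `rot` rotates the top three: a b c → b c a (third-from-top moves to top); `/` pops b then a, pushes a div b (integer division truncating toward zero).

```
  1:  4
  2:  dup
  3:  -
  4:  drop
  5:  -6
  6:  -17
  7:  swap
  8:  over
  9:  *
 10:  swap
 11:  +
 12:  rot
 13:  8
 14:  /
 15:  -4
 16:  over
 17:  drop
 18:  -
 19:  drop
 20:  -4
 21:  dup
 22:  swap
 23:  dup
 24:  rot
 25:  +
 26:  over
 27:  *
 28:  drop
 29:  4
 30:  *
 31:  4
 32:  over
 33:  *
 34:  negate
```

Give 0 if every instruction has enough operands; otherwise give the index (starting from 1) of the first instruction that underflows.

12

4    → 4
dup  → 4 4
-    → 0
drop → (empty)
-6   → -6
-17  → -6 -17
swap → -17 -6
over → -17 -6 -17
*    → -17 102
swap → 102 -17
+    → 85
rot  — needs 3 operands, stack has 1 → underflow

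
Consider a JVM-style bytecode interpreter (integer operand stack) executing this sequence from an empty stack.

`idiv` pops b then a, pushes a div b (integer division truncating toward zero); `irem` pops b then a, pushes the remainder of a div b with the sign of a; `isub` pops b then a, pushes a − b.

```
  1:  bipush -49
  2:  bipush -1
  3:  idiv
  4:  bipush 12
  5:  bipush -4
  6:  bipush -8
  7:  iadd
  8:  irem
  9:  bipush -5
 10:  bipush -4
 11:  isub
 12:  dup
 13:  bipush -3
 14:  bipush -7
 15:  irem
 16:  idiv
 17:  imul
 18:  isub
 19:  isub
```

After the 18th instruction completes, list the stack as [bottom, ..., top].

[49, 0]

bipush -49  [-49]
bipush -1   [-49, -1]
idiv        [49]
bipush 12   [49, 12]
bipush -4   [49, 12, -4]
bipush -8   [49, 12, -4, -8]
iadd        [49, 12, -12]
irem        [49, 0]
bipush -5   [49, 0, -5]
bipush -4   [49, 0, -5, -4]
isub        [49, 0, -1]
dup         [49, 0, -1, -1]
bipush -3   [49, 0, -1, -1, -3]
bipush -7   [49, 0, -1, -1, -3, -7]
irem        [49, 0, -1, -1, -3]
idiv        [49, 0, -1, 0]
imul        [49, 0, 0]
isub        [49, 0]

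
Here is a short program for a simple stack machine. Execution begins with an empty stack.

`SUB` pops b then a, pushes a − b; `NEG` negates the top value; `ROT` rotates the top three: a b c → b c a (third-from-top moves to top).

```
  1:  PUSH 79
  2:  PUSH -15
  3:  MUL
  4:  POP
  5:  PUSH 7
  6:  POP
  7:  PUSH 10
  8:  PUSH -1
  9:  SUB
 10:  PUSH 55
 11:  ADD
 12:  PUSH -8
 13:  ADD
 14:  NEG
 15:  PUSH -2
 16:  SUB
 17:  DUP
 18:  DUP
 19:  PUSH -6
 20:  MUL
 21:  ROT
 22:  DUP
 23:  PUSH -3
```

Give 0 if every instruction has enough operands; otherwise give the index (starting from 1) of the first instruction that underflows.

0

PUSH 79  -> [79]
PUSH -15 -> [79, -15]
MUL      -> [-1185]
POP      -> []
PUSH 7   -> [7]
POP      -> []
PUSH 10  -> [10]
PUSH -1  -> [10, -1]
SUB      -> [11]
PUSH 55  -> [11, 55]
ADD      -> [66]
PUSH -8  -> [66, -8]
ADD      -> [58]
NEG      -> [-58]
PUSH -2  -> [-58, -2]
SUB      -> [-56]
DUP      -> [-56, -56]
DUP      -> [-56, -56, -56]
PUSH -6  -> [-56, -56, -56, -6]
MUL      -> [-56, -56, 336]
ROT      -> [-56, 336, -56]
DUP      -> [-56, 336, -56, -56]
PUSH -3  -> [-56, 336, -56, -56, -3]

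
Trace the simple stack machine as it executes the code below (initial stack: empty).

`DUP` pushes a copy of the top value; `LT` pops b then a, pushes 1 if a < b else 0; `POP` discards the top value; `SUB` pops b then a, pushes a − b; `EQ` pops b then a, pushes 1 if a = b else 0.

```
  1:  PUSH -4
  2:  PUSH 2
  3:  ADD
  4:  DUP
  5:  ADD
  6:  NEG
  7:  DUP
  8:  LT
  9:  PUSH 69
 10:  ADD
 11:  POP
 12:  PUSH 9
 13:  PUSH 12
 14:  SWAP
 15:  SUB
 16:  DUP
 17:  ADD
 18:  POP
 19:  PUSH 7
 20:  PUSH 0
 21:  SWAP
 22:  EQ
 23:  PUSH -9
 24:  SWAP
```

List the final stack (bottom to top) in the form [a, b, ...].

[-9, 0]

PUSH -4  [-4]
PUSH 2   [-4, 2]
ADD      [-2]
DUP      [-2, -2]
ADD      [-4]
NEG      [4]
DUP      [4, 4]
LT       [0]
PUSH 69  [0, 69]
ADD      [69]
POP      []
PUSH 9   [9]
PUSH 12  [9, 12]
SWAP     [12, 9]
SUB      [3]
DUP      [3, 3]
ADD      [6]
POP      []
PUSH 7   [7]
PUSH 0   [7, 0]
SWAP     [0, 7]
EQ       [0]
PUSH -9  [0, -9]
SWAP     [-9, 0]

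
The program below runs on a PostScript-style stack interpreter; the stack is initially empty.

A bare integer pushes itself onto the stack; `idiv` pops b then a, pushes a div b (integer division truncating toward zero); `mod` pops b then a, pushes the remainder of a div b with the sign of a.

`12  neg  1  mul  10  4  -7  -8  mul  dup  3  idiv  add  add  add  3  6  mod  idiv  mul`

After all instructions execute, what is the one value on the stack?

12   : 12
neg  : -12
1    : -12 1
mul  : -12
10   : -12 10
4    : -12 10 4
-7   : -12 10 4 -7
-8   : -12 10 4 -7 -8
mul  : -12 10 4 56
dup  : -12 10 4 56 56
3    : -12 10 4 56 56 3
idiv : -12 10 4 56 18
add  : -12 10 4 74
add  : -12 10 78
add  : -12 88
3    : -12 88 3
6    : -12 88 3 6
mod  : -12 88 3
idiv : -12 29
mul  : -348

-348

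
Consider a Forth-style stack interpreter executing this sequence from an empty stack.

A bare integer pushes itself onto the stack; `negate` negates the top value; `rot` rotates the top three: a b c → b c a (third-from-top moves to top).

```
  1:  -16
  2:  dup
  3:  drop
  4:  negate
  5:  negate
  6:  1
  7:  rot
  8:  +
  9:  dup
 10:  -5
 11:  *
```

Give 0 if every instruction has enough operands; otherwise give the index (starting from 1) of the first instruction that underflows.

-16    : [-16]
dup    : [-16, -16]
drop   : [-16]
negate : [16]
negate : [-16]
1      : [-16, 1]
rot  — needs 3 operands, stack has 2 → underflow

7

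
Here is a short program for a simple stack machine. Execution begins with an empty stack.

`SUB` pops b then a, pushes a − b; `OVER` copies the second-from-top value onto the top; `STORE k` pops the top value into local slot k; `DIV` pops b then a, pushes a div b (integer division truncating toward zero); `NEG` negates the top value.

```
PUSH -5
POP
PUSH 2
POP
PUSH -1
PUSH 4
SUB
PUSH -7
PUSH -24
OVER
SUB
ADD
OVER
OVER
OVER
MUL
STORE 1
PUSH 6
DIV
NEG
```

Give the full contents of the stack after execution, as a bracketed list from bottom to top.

PUSH -5   -5
POP       (empty)
PUSH 2    2
POP       (empty)
PUSH -1   -1
PUSH 4    -1 4
SUB       -5
PUSH -7   -5 -7
PUSH -24  -5 -7 -24
OVER      -5 -7 -24 -7
SUB       -5 -7 -17
ADD       -5 -24
OVER      -5 -24 -5
OVER      -5 -24 -5 -24
OVER      -5 -24 -5 -24 -5
MUL       -5 -24 -5 120
STORE 1   -5 -24 -5
PUSH 6    -5 -24 -5 6
DIV       -5 -24 0
NEG       -5 -24 0

[-5, -24, 0]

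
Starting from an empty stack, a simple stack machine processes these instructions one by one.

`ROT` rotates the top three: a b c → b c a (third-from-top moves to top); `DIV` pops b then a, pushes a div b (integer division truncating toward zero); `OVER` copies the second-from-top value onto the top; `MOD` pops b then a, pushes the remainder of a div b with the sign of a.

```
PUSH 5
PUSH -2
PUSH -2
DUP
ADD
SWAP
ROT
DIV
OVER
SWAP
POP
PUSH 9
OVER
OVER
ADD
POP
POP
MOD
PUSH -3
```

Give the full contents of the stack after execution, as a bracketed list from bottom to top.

PUSH 5   5
PUSH -2  5 -2
PUSH -2  5 -2 -2
DUP      5 -2 -2 -2
ADD      5 -2 -4
SWAP     5 -4 -2
ROT      -4 -2 5
DIV      -4 0
OVER     -4 0 -4
SWAP     -4 -4 0
POP      -4 -4
PUSH 9   -4 -4 9
OVER     -4 -4 9 -4
OVER     -4 -4 9 -4 9
ADD      -4 -4 9 5
POP      -4 -4 9
POP      -4 -4
MOD      0
PUSH -3  0 -3

[0, -3]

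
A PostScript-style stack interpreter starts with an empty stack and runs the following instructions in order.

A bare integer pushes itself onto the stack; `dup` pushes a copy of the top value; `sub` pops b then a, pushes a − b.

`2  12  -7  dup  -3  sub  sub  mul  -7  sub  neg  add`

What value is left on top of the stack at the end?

2   : [2]
12  : [2, 12]
-7  : [2, 12, -7]
dup : [2, 12, -7, -7]
-3  : [2, 12, -7, -7, -3]
sub : [2, 12, -7, -4]
sub : [2, 12, -3]
mul : [2, -36]
-7  : [2, -36, -7]
sub : [2, -29]
neg : [2, 29]
add : [31]

31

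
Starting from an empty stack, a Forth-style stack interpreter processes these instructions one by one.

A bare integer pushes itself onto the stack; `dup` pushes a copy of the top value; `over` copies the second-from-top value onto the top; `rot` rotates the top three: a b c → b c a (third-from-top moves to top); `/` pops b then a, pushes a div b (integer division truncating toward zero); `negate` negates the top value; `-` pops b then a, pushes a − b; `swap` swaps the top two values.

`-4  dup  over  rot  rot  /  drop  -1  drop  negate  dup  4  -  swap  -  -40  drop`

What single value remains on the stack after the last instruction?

-4

-4     -> [-4]
dup    -> [-4, -4]
over   -> [-4, -4, -4]
rot    -> [-4, -4, -4]
rot    -> [-4, -4, -4]
/      -> [-4, 1]
drop   -> [-4]
-1     -> [-4, -1]
drop   -> [-4]
negate -> [4]
dup    -> [4, 4]
4      -> [4, 4, 4]
-      -> [4, 0]
swap   -> [0, 4]
-      -> [-4]
-40    -> [-4, -40]
drop   -> [-4]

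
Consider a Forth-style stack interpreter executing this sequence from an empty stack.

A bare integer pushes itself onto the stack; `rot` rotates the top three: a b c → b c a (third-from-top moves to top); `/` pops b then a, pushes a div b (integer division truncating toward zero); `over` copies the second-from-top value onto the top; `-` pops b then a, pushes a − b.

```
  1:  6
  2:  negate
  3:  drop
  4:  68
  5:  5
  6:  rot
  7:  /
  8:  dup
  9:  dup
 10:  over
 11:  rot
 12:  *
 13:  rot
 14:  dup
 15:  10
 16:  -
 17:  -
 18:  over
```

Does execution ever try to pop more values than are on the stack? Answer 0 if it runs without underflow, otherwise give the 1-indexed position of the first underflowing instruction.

6

6      : [6]
negate : [-6]
drop   : []
68     : [68]
5      : [68, 5]
rot  — needs 3 operands, stack has 2 → underflow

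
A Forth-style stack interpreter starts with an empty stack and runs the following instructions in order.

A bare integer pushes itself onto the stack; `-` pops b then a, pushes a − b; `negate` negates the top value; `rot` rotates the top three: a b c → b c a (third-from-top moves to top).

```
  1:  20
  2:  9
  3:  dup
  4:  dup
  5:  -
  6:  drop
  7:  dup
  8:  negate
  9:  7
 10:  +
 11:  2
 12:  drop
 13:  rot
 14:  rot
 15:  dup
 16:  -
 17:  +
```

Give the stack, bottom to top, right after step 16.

[-2, 20, 0]

20      [20]
9       [20, 9]
dup     [20, 9, 9]
dup     [20, 9, 9, 9]
-       [20, 9, 0]
drop    [20, 9]
dup     [20, 9, 9]
negate  [20, 9, -9]
7       [20, 9, -9, 7]
+       [20, 9, -2]
2       [20, 9, -2, 2]
drop    [20, 9, -2]
rot     [9, -2, 20]
rot     [-2, 20, 9]
dup     [-2, 20, 9, 9]
-       [-2, 20, 0]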